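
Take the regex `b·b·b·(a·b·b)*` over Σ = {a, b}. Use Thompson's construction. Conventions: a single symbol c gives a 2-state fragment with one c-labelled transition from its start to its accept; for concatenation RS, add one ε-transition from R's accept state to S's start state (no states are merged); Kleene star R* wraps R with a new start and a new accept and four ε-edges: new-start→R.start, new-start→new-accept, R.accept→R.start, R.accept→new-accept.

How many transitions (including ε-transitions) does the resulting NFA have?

Per subexpression:
Each of the 6 symbol leaves contributes 1 transition (1 symbol, 0 ε).
  a·b·b = 5 transitions (3 symbol, 2 ε)
  (a·b·b)* = 9 transitions (3 symbol, 6 ε)
  b·b·b·(a·b·b)* = 15 transitions (6 symbol, 9 ε)

15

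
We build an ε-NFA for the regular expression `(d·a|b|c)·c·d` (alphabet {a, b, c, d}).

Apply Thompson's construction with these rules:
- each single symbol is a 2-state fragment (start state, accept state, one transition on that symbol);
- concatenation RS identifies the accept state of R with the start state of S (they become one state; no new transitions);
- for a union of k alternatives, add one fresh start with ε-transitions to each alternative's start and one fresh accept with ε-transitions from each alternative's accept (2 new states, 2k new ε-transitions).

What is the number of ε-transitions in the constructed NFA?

6

Bottom-up over the parse tree:
Each of the 6 symbol leaves contributes 0 ε-transitions.
  d·a : 0 ε-transitions
  d·a|b|c : 6 ε-transitions
  (d·a|b|c)·c·d : 6 ε-transitions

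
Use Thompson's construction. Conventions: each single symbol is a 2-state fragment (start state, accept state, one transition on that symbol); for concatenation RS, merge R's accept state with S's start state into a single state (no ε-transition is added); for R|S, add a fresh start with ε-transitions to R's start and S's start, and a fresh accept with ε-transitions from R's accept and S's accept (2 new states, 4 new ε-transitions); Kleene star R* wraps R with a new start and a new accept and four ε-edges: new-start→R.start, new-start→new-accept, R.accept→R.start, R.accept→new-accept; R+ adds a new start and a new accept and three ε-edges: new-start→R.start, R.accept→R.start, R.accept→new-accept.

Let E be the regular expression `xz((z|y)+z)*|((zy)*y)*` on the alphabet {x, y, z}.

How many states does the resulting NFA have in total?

Building bottom-up:
Each of the 8 symbol leaves contributes a 2-state fragment.
  z|y — 6 states
  (z|y)+ — 8 states
  (z|y)+z — 9 states
  ((z|y)+z)* — 11 states
  xz((z|y)+z)* — 13 states
  zy — 3 states
  (zy)* — 5 states
  (zy)*y — 6 states
  ((zy)*y)* — 8 states
  xz((z|y)+z)*|((zy)*y)* — 23 states

23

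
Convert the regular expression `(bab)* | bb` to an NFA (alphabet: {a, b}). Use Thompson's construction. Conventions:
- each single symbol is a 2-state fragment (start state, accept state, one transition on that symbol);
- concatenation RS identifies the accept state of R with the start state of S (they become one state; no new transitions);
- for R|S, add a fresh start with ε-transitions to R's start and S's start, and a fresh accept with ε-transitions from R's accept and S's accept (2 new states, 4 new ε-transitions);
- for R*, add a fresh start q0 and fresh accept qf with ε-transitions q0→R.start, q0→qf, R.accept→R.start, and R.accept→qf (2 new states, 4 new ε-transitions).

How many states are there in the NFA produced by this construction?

Bottom-up over the parse tree:
Each of the 5 symbol leaves contributes a 2-state fragment.
  bab = 4 states
  (bab)* = 6 states
  bb = 3 states
  (bab)* | bb = 11 states

11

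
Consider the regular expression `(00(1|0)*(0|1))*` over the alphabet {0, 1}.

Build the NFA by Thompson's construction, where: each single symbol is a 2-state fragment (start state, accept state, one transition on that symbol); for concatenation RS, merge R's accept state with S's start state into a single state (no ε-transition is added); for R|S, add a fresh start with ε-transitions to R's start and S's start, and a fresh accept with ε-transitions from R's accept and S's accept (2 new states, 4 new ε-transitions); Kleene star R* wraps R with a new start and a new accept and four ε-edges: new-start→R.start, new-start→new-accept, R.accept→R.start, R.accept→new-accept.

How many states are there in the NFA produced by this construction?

17

Recursing over subexpressions:
Each of the 6 symbol leaves contributes a 2-state fragment.
  1|0 = 6 states
  (1|0)* = 8 states
  0|1 = 6 states
  00(1|0)*(0|1) = 15 states
  (00(1|0)*(0|1))* = 17 states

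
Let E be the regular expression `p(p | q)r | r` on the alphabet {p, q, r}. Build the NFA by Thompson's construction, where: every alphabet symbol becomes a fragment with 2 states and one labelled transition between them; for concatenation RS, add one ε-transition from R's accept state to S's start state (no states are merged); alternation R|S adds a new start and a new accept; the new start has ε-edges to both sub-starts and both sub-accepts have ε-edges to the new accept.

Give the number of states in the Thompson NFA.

Bottom-up over the parse tree:
Each of the 5 symbol leaves contributes a 2-state fragment.
  p | q — 6 states
  p(p | q)r — 10 states
  p(p | q)r | r — 14 states

14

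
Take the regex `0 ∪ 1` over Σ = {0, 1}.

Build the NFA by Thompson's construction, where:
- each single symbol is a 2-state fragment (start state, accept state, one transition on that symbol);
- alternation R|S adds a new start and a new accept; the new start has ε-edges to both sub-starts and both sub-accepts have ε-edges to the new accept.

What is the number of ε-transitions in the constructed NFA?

4

Building bottom-up:
Each of the 2 symbol leaves contributes 0 ε-transitions.
  0 ∪ 1 → 4 ε-transitions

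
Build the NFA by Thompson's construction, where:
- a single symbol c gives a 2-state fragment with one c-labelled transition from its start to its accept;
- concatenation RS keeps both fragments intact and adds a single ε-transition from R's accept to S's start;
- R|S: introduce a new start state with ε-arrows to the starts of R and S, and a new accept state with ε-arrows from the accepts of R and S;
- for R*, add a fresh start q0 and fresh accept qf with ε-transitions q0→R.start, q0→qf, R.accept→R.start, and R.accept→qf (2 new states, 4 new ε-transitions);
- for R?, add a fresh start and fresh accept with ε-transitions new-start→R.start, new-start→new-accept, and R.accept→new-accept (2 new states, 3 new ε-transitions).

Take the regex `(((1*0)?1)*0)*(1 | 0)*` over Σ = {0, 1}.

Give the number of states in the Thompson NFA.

24

Per subexpression:
Each of the 6 symbol leaves contributes a 2-state fragment.
  1* = 4 states
  1*0 = 6 states
  (1*0)? = 8 states
  (1*0)?1 = 10 states
  ((1*0)?1)* = 12 states
  ((1*0)?1)*0 = 14 states
  (((1*0)?1)*0)* = 16 states
  1 | 0 = 6 states
  (1 | 0)* = 8 states
  (((1*0)?1)*0)*(1 | 0)* = 24 states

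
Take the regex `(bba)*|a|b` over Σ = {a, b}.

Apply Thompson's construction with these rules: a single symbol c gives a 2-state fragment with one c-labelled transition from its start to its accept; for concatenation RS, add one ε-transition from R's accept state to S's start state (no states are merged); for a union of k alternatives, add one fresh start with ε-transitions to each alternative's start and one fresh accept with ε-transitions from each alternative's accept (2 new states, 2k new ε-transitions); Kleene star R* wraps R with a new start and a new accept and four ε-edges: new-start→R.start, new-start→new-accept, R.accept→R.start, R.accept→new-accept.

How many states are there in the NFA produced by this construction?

14

By structural recursion:
Each of the 5 symbol leaves contributes a 2-state fragment.
  bba — 6 states
  (bba)* — 8 states
  (bba)*|a|b — 14 states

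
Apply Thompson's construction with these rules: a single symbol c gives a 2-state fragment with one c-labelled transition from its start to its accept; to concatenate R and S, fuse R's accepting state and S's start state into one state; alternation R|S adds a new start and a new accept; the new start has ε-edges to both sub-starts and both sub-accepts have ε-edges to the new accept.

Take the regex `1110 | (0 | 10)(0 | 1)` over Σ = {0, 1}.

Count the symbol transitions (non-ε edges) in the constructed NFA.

9

Per subexpression:
Each of the 9 symbol leaves contributes exactly 1 symbol transition.
  1110 — 4 symbol transitions
  10 — 2 symbol transitions
  0 | 10 — 3 symbol transitions
  0 | 1 — 2 symbol transitions
  (0 | 10)(0 | 1) — 5 symbol transitions
  1110 | (0 | 10)(0 | 1) — 9 symbol transitions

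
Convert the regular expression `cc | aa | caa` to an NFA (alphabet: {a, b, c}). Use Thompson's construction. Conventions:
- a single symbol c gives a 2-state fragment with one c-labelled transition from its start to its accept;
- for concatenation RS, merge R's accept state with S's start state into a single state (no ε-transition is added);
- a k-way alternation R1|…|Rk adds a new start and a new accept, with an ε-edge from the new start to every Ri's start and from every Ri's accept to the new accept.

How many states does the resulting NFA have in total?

12

Bottom-up over the parse tree:
Each of the 7 symbol leaves contributes a 2-state fragment.
  cc : 3 states
  aa : 3 states
  caa : 4 states
  cc | aa | caa : 12 states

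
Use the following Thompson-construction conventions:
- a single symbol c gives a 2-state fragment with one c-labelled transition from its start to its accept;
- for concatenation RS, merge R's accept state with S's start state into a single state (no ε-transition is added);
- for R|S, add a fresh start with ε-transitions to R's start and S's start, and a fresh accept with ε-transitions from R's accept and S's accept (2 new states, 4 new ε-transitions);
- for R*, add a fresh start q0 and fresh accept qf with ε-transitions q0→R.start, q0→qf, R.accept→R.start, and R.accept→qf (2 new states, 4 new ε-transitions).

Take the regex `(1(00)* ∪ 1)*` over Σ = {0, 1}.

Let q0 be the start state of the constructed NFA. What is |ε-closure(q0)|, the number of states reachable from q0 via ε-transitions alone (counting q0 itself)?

5

Let C(F) = |ε-closure(F.start)| within fragment F, and note whether F accepts ε. Symbol fragments have C = 1 and do not accept ε. Then:
  00 — |closure| equals the left operand's closure size = 1 (its accept is not ε-reachable, so the closure stops there)
  (00)* — the star's fresh start ε-reaches both the body's start and the fresh accept: |closure| = 2 + 1 = 3
  1(00)* — same as the first factor's closure: |closure| = 1
  1(00)* ∪ 1 — |closure| = 1 + 1 + 1 = 3 (the new accept is not ε-reachable since no branch accepts ε)
  (1(00)* ∪ 1)* — |closure| = 1 (new start) + 3 (body) + 1 (new accept) = 5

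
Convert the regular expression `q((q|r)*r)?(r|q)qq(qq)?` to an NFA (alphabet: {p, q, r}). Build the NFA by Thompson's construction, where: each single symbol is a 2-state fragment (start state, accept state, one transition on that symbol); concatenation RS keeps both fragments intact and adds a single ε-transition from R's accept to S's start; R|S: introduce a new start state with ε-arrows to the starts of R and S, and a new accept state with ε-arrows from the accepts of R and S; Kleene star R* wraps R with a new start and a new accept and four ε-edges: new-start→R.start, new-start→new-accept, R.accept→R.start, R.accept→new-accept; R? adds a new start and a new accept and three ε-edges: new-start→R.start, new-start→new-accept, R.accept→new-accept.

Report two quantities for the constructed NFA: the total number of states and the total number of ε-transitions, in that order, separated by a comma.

Building bottom-up:
Each of the 10 symbol leaves contributes 2 states and 0 ε-transitions.
  q|r = 6 states, 4 ε-transitions
  (q|r)* = 8 states, 8 ε-transitions
  (q|r)*r = 10 states, 9 ε-transitions
  ((q|r)*r)? = 12 states, 12 ε-transitions
  r|q = 6 states, 4 ε-transitions
  qq = 4 states, 1 ε-transition
  (qq)? = 6 states, 4 ε-transitions
  q((q|r)*r)?(r|q)qq(qq)? = 30 states, 25 ε-transitions

30, 25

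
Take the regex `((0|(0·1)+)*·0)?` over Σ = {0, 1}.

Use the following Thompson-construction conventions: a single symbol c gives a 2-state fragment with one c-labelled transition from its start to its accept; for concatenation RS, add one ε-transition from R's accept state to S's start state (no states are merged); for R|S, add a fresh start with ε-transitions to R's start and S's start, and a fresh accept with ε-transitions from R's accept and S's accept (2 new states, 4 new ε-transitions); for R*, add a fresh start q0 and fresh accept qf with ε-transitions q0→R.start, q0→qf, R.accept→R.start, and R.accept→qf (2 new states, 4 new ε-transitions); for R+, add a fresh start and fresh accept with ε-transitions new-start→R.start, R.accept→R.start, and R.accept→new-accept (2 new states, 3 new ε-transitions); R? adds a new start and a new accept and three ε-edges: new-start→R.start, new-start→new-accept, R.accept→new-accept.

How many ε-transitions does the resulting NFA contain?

Recursing over subexpressions:
Each of the 4 symbol leaves contributes 0 ε-transitions.
  0·1 — 1 ε-transition
  (0·1)+ — 4 ε-transitions
  0|(0·1)+ — 8 ε-transitions
  (0|(0·1)+)* — 12 ε-transitions
  (0|(0·1)+)*·0 — 13 ε-transitions
  ((0|(0·1)+)*·0)? — 16 ε-transitions

16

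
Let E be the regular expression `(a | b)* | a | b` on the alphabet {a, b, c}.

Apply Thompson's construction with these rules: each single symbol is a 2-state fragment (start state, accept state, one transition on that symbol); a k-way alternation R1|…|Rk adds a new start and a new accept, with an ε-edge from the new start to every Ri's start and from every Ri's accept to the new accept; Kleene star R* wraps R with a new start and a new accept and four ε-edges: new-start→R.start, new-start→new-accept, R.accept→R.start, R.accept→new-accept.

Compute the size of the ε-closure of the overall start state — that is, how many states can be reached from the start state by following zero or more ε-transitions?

9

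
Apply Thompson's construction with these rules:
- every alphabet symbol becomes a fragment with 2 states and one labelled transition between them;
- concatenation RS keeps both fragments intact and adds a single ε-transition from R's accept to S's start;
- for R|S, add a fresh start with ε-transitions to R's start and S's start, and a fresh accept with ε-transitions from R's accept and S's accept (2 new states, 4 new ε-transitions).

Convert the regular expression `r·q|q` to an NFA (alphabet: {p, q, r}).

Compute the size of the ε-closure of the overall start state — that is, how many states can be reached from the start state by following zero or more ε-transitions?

Let C(F) = |ε-closure(F.start)| within fragment F, and note whether F accepts ε. Symbol fragments have C = 1 and do not accept ε. Then:
  r·q — same as the first factor's closure: |ε-closure| = 1
  r·q|q — |ε-closure| = 1 + 1 + 1 = 3 (the new accept is not ε-reachable since no branch accepts ε)

3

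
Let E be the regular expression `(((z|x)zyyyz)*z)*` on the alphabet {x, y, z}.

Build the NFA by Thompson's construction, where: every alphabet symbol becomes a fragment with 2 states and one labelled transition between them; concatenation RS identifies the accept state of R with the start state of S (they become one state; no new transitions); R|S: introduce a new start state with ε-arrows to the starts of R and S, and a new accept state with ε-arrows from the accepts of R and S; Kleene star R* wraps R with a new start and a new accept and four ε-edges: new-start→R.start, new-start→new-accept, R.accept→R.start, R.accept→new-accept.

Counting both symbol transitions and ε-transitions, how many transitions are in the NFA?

20

By structural recursion:
Each of the 8 symbol leaves contributes 1 transition (1 symbol, 0 ε).
  z|x → 6 transitions (2 symbol, 4 ε)
  (z|x)zyyyz → 11 transitions (7 symbol, 4 ε)
  ((z|x)zyyyz)* → 15 transitions (7 symbol, 8 ε)
  ((z|x)zyyyz)*z → 16 transitions (8 symbol, 8 ε)
  (((z|x)zyyyz)*z)* → 20 transitions (8 symbol, 12 ε)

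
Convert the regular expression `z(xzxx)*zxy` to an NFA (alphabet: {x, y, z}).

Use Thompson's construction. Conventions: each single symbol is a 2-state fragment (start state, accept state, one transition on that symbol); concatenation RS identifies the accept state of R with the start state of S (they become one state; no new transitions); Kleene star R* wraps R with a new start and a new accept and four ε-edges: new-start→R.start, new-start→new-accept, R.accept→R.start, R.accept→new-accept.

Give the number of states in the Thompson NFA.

11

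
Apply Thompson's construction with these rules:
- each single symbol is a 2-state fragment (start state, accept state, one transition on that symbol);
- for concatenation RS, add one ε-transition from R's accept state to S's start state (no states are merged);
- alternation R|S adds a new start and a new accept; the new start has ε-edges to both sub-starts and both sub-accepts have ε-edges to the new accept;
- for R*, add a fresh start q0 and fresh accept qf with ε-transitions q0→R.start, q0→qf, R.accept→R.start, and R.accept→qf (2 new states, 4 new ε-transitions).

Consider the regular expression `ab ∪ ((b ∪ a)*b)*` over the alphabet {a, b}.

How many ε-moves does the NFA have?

18

By structural recursion:
Each of the 5 symbol leaves contributes 0 ε-transitions.
  ab : 1 ε-transition
  b ∪ a : 4 ε-transitions
  (b ∪ a)* : 8 ε-transitions
  (b ∪ a)*b : 9 ε-transitions
  ((b ∪ a)*b)* : 13 ε-transitions
  ab ∪ ((b ∪ a)*b)* : 18 ε-transitions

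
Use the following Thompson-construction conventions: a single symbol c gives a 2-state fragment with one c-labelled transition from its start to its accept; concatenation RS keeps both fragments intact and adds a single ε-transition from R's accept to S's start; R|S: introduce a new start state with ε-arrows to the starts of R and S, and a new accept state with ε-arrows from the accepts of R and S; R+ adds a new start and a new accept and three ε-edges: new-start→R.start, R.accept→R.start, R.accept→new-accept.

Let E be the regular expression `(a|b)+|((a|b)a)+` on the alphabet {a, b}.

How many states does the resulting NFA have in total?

By structural recursion:
Each of the 5 symbol leaves contributes a 2-state fragment.
  a|b = 6 states
  (a|b)+ = 8 states
  a|b = 6 states
  (a|b)a = 8 states
  ((a|b)a)+ = 10 states
  (a|b)+|((a|b)a)+ = 20 states

20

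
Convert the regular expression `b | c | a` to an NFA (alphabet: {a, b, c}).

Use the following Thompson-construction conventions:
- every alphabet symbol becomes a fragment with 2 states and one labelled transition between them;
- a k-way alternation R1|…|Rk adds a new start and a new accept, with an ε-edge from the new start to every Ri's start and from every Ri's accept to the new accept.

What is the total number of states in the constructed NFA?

Per subexpression:
Each of the 3 symbol leaves contributes a 2-state fragment.
  b | c | a : 8 states

8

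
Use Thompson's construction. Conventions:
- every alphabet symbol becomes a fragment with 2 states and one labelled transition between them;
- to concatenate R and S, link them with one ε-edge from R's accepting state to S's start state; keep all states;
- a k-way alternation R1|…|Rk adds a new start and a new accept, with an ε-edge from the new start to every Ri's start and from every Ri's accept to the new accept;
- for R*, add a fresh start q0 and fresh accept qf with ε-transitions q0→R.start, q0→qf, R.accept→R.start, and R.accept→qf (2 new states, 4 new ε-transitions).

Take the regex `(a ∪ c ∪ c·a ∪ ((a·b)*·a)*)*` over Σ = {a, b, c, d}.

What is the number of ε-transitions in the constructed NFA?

23

Recursing over subexpressions:
Each of the 7 symbol leaves contributes 0 ε-transitions.
  c·a : 1 ε-transition
  a·b : 1 ε-transition
  (a·b)* : 5 ε-transitions
  (a·b)*·a : 6 ε-transitions
  ((a·b)*·a)* : 10 ε-transitions
  a ∪ c ∪ c·a ∪ ((a·b)*·a)* : 19 ε-transitions
  (a ∪ c ∪ c·a ∪ ((a·b)*·a)*)* : 23 ε-transitions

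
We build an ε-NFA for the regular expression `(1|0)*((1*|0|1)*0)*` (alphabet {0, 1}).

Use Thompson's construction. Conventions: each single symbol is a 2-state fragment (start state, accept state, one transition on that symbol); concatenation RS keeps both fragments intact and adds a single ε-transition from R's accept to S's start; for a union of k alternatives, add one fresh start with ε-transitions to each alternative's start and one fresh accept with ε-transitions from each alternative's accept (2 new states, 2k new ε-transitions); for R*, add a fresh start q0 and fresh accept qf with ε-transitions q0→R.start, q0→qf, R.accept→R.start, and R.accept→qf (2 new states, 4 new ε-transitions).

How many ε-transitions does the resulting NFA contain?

28

Building bottom-up:
Each of the 6 symbol leaves contributes 0 ε-transitions.
  1|0 — 4 ε-transitions
  (1|0)* — 8 ε-transitions
  1* — 4 ε-transitions
  1*|0|1 — 10 ε-transitions
  (1*|0|1)* — 14 ε-transitions
  (1*|0|1)*0 — 15 ε-transitions
  ((1*|0|1)*0)* — 19 ε-transitions
  (1|0)*((1*|0|1)*0)* — 28 ε-transitions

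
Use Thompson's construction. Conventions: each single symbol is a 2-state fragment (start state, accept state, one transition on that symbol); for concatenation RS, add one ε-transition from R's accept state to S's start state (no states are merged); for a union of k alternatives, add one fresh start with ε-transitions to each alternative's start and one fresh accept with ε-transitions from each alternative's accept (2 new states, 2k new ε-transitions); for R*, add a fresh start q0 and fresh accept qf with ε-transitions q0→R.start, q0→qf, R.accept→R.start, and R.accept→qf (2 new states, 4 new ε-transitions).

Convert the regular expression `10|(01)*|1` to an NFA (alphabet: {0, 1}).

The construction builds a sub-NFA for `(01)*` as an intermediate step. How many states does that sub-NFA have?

6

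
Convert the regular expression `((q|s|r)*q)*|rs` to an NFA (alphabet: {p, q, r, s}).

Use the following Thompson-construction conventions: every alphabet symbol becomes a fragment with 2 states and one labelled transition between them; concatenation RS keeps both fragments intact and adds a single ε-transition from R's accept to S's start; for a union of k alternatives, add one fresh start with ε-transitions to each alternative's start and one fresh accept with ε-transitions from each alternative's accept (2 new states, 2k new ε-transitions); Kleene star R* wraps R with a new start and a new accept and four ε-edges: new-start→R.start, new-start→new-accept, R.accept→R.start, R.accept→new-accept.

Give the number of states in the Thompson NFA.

Per subexpression:
Each of the 6 symbol leaves contributes a 2-state fragment.
  q|s|r : 8 states
  (q|s|r)* : 10 states
  (q|s|r)*q : 12 states
  ((q|s|r)*q)* : 14 states
  rs : 4 states
  ((q|s|r)*q)*|rs : 20 states

20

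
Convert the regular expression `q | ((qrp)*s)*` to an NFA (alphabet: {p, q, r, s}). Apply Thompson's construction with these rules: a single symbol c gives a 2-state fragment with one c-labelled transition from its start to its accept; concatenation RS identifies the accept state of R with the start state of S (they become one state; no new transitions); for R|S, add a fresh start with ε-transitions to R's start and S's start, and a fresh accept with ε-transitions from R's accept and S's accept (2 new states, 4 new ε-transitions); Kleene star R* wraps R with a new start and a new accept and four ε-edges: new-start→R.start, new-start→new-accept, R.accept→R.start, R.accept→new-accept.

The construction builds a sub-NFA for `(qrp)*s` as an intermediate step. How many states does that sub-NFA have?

7

Fragment for `(qrp)*s`:
Each of the 4 symbol leaves contributes a 2-state fragment.
  qrp = 4 states
  (qrp)* = 6 states
  (qrp)*s = 7 states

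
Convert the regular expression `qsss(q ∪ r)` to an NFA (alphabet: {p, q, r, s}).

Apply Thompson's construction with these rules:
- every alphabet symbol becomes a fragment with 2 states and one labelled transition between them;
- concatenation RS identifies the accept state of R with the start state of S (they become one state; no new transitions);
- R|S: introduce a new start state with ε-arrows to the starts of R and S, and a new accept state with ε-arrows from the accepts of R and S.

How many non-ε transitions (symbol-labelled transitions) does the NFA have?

Bottom-up over the parse tree:
Each of the 6 symbol leaves contributes exactly 1 symbol transition.
  q ∪ r : 2 symbol transitions
  qsss(q ∪ r) : 6 symbol transitions

6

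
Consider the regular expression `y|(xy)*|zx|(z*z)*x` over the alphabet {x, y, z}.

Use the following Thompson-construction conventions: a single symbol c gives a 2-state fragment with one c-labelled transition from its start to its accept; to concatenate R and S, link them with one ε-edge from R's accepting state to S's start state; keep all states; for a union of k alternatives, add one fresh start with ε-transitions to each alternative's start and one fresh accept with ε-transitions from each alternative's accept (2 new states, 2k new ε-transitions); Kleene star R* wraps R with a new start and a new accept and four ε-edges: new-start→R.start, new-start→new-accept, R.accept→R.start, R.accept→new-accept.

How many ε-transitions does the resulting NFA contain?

24

Bottom-up over the parse tree:
Each of the 8 symbol leaves contributes 0 ε-transitions.
  xy → 1 ε-transition
  (xy)* → 5 ε-transitions
  zx → 1 ε-transition
  z* → 4 ε-transitions
  z*z → 5 ε-transitions
  (z*z)* → 9 ε-transitions
  (z*z)*x → 10 ε-transitions
  y|(xy)*|zx|(z*z)*x → 24 ε-transitions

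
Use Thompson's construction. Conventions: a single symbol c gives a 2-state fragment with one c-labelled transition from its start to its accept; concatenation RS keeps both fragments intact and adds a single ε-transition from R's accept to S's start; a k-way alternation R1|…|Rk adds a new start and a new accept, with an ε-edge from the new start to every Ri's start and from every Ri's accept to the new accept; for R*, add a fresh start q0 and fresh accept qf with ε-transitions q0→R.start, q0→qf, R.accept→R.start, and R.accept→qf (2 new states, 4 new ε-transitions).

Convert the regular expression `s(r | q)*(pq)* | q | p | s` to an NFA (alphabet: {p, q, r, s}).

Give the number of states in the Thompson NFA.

24

By structural recursion:
Each of the 8 symbol leaves contributes a 2-state fragment.
  r | q : 6 states
  (r | q)* : 8 states
  pq : 4 states
  (pq)* : 6 states
  s(r | q)*(pq)* : 16 states
  s(r | q)*(pq)* | q | p | s : 24 states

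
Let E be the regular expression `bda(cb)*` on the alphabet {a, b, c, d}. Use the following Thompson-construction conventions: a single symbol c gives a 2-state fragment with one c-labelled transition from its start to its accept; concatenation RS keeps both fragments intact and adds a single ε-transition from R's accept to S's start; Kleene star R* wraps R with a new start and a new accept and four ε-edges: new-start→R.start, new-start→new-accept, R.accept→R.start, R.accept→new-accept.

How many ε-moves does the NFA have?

By structural recursion:
Each of the 5 symbol leaves contributes 0 ε-transitions.
  cb → 1 ε-transition
  (cb)* → 5 ε-transitions
  bda(cb)* → 8 ε-transitions

8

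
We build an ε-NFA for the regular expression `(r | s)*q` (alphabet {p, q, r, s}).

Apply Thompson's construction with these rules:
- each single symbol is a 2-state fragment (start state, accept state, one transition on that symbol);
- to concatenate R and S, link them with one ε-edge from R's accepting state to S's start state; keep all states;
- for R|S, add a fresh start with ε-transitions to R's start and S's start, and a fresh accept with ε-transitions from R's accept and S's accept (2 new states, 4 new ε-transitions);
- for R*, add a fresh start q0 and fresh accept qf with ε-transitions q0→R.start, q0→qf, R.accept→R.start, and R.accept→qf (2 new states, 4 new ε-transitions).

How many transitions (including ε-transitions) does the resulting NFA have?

12

Building bottom-up:
Each of the 3 symbol leaves contributes 1 transition (1 symbol, 0 ε).
  r | s → 6 transitions (2 symbol, 4 ε)
  (r | s)* → 10 transitions (2 symbol, 8 ε)
  (r | s)*q → 12 transitions (3 symbol, 9 ε)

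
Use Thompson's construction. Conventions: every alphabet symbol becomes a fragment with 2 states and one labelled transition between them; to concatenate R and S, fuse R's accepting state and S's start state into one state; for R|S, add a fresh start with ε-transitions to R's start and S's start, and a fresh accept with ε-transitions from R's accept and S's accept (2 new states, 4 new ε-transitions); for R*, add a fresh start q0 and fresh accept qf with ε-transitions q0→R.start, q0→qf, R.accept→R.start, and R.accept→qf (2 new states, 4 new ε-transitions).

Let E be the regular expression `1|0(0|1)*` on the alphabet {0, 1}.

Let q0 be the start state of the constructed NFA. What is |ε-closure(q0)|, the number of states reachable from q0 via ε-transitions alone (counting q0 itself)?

3

Let C(F) = |ε-closure(F.start)| within fragment F, and note whether F accepts ε. Symbol fragments have C = 1 and do not accept ε. Then:
  0|1 — C = 1 + 1 + 1 = 3 (the new accept is not ε-reachable since no branch accepts ε)
  (0|1)* — C = 1 (new start) + 3 (body) + 1 (new accept) = 5
  0(0|1)* — C equals the left operand's closure size = 1 (its accept is not ε-reachable, so the closure stops there)
  1|0(0|1)* — new start ε-reaches every alternative's start; none of them accept ε, so the new accept is not reached: C = 1 + 1 + 1 = 3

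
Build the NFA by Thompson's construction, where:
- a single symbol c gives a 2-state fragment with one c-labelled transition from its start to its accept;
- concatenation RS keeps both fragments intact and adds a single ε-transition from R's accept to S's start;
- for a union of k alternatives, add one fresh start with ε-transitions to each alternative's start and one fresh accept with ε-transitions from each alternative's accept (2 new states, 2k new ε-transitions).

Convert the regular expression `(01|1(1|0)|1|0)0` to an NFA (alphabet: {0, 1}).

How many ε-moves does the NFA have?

Building bottom-up:
Each of the 8 symbol leaves contributes 0 ε-transitions.
  01 — 1 ε-transition
  1|0 — 4 ε-transitions
  1(1|0) — 5 ε-transitions
  01|1(1|0)|1|0 — 14 ε-transitions
  (01|1(1|0)|1|0)0 — 15 ε-transitions

15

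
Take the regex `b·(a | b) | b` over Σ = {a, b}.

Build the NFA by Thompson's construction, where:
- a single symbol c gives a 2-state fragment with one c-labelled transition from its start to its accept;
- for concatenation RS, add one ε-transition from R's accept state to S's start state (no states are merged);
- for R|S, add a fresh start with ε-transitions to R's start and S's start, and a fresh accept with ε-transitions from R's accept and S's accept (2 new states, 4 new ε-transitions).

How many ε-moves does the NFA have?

9

Building bottom-up:
Each of the 4 symbol leaves contributes 0 ε-transitions.
  a | b → 4 ε-transitions
  b·(a | b) → 5 ε-transitions
  b·(a | b) | b → 9 ε-transitions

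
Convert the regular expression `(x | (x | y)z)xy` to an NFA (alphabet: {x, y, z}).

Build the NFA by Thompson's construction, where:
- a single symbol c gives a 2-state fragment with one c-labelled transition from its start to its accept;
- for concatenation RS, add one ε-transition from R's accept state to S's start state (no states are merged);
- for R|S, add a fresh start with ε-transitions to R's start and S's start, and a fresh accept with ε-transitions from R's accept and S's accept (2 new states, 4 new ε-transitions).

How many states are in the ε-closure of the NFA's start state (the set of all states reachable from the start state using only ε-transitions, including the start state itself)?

5

Work bottom-up. For each fragment F, track |ε-closure(F.start)| and whether F's accept lies in that closure (i.e. whether F accepts ε). A single-symbol fragment has closure size 1 and does not accept ε.
  x | y : new start ε-reaches every alternative's start; none of them accept ε, so the new accept is not reached: |ε-closure| = 1 + 1 + 1 = 3
  (x | y)z : |ε-closure| equals the left operand's closure size = 3 (its accept is not ε-reachable, so the closure stops there)
  x | (x | y)z : new start ε-reaches every alternative's start; none of them accept ε, so the new accept is not reached: |ε-closure| = 1 + 1 + 3 = 5
  (x | (x | y)z)xy : same as the first factor's closure: |ε-closure| = 5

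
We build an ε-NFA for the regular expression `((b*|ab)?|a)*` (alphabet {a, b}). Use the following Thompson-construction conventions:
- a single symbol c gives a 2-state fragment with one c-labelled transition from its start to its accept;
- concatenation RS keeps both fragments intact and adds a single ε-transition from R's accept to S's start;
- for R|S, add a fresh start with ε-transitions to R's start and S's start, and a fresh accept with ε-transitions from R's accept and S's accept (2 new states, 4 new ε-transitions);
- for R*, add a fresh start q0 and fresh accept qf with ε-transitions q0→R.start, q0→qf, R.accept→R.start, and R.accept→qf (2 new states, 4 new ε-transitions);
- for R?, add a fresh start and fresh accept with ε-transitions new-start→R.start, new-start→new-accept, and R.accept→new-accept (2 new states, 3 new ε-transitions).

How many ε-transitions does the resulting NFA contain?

By structural recursion:
Each of the 4 symbol leaves contributes 0 ε-transitions.
  b* = 4 ε-transitions
  ab = 1 ε-transition
  b*|ab = 9 ε-transitions
  (b*|ab)? = 12 ε-transitions
  (b*|ab)?|a = 16 ε-transitions
  ((b*|ab)?|a)* = 20 ε-transitions

20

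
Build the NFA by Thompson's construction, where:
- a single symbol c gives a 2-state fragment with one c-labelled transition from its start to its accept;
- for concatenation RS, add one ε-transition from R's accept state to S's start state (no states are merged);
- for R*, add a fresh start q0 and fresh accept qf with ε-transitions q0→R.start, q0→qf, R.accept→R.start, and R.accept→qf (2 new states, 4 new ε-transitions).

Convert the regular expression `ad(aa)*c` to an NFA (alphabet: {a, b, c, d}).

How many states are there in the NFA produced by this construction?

Building bottom-up:
Each of the 5 symbol leaves contributes a 2-state fragment.
  aa = 4 states
  (aa)* = 6 states
  ad(aa)*c = 12 states

12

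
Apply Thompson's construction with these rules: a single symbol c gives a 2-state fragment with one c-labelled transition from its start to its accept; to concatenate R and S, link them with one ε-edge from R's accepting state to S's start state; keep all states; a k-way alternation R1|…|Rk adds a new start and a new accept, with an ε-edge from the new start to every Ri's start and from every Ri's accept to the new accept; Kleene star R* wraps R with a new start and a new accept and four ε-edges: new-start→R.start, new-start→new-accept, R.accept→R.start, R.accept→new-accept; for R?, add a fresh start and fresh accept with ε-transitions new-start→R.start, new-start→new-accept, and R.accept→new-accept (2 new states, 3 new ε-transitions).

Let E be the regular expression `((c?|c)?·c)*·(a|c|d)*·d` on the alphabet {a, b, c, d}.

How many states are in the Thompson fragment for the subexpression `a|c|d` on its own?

8

Fragment for `a|c|d`:
Each of the 3 symbol leaves contributes a 2-state fragment.
  a|c|d — 8 states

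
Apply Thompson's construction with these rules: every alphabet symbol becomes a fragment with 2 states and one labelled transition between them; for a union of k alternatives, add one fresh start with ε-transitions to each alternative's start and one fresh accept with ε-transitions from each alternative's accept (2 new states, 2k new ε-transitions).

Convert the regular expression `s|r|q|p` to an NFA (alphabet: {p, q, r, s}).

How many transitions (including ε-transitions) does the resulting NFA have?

12

Per subexpression:
Each of the 4 symbol leaves contributes 1 transition (1 symbol, 0 ε).
  s|r|q|p — 12 transitions (4 symbol, 8 ε)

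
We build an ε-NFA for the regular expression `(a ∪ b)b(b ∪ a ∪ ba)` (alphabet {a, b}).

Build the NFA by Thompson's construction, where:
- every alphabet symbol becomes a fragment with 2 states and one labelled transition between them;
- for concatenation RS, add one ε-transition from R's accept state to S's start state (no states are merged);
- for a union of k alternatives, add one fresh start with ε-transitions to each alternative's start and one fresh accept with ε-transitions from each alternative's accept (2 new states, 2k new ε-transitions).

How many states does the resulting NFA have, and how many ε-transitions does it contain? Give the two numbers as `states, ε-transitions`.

18, 13

Recursing over subexpressions:
Each of the 7 symbol leaves contributes 2 states and 0 ε-transitions.
  a ∪ b — 6 states, 4 ε-transitions
  ba — 4 states, 1 ε-transition
  b ∪ a ∪ ba — 10 states, 7 ε-transitions
  (a ∪ b)b(b ∪ a ∪ ba) — 18 states, 13 ε-transitions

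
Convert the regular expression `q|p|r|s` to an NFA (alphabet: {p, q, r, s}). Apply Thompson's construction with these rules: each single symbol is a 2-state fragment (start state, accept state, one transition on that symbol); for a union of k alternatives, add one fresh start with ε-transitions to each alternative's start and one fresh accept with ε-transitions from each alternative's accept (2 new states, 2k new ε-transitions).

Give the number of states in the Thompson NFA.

10

Bottom-up over the parse tree:
Each of the 4 symbol leaves contributes a 2-state fragment.
  q|p|r|s = 10 states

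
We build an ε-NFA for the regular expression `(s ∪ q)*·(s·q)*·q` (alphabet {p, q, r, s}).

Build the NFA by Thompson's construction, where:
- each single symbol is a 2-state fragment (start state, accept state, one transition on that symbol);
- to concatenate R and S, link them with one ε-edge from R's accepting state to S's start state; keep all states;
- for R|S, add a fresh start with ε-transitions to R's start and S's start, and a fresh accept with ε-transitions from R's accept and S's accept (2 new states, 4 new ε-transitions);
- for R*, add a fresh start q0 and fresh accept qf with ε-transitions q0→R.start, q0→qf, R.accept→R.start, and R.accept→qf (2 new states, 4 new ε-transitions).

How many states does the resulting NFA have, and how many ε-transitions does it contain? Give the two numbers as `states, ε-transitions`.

16, 15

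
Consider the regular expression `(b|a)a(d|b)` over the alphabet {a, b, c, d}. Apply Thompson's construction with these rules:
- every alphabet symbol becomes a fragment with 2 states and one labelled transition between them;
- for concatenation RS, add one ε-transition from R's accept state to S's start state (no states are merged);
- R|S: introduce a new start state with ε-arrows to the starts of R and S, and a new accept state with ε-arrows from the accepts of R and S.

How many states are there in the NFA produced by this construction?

14

Bottom-up over the parse tree:
Each of the 5 symbol leaves contributes a 2-state fragment.
  b|a : 6 states
  d|b : 6 states
  (b|a)a(d|b) : 14 states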